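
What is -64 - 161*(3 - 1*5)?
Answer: 258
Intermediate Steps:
-64 - 161*(3 - 1*5) = -64 - 161*(3 - 5) = -64 - 161*(-2) = -64 + 322 = 258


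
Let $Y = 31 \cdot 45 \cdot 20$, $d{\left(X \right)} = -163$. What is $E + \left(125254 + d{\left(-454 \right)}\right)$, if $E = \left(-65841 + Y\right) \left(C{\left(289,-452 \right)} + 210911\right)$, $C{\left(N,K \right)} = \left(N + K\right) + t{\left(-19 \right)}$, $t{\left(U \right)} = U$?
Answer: $-7995143898$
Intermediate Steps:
$C{\left(N,K \right)} = -19 + K + N$ ($C{\left(N,K \right)} = \left(N + K\right) - 19 = \left(K + N\right) - 19 = -19 + K + N$)
$Y = 27900$ ($Y = 1395 \cdot 20 = 27900$)
$E = -7995268989$ ($E = \left(-65841 + 27900\right) \left(\left(-19 - 452 + 289\right) + 210911\right) = - 37941 \left(-182 + 210911\right) = \left(-37941\right) 210729 = -7995268989$)
$E + \left(125254 + d{\left(-454 \right)}\right) = -7995268989 + \left(125254 - 163\right) = -7995268989 + 125091 = -7995143898$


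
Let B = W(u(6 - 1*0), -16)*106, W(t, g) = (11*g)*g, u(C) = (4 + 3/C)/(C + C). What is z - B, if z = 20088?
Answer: -278408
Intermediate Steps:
u(C) = (4 + 3/C)/(2*C) (u(C) = (4 + 3/C)/((2*C)) = (4 + 3/C)*(1/(2*C)) = (4 + 3/C)/(2*C))
W(t, g) = 11*g**2
B = 298496 (B = (11*(-16)**2)*106 = (11*256)*106 = 2816*106 = 298496)
z - B = 20088 - 1*298496 = 20088 - 298496 = -278408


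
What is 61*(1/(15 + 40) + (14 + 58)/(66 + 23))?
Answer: 246989/4895 ≈ 50.457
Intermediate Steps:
61*(1/(15 + 40) + (14 + 58)/(66 + 23)) = 61*(1/55 + 72/89) = 61*(4049/4895) = 246989/4895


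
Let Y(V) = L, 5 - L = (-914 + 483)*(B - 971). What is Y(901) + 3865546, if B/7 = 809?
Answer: 5887803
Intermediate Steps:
B = 5663 (B = 7*809 = 5663)
L = 2022257 (L = 5 - (-914 + 483)*(5663 - 971) = 5 - (-431)*4692 = 5 - 1*(-2022252) = 5 + 2022252 = 2022257)
Y(V) = 2022257
Y(901) + 3865546 = 2022257 + 3865546 = 5887803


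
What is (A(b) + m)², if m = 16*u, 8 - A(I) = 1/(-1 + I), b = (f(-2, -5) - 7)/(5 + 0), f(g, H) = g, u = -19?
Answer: 17131321/196 ≈ 87405.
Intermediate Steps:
b = -9/5 (b = (-2 - 7)/(5 + 0) = -9/5 ≈ -1.8000)
A(I) = 8 - 1/(-1 + I)
m = -304 (m = 16*(-19) = -304)
(A(b) + m)² = ((-9 + 8*(-9/5))/(-1 - 9/5) - 304)² = ((-9 - 72/5)/(-14/5) - 304)² = (-5/14*(-117/5) - 304)² = (117/14 - 304)² = (-4139/14)² = 17131321/196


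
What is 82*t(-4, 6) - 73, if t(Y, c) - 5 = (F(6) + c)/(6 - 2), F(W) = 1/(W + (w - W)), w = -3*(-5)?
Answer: 13841/30 ≈ 461.37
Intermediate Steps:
w = 15
F(W) = 1/15 (F(W) = 1/(W + (15 - W)) = 1/15)
t(Y, c) = 301/60 + c/4 (t(Y, c) = 5 + (1/15 + c)/(6 - 2) = 5 + (1/15 + c)/4 = 5 + (1/15 + c)*(¼) = 5 + (1/60 + c/4) = 301/60 + c/4)
82*t(-4, 6) - 73 = 82*(301/60 + (¼)*6) - 73 = 82*(301/60 + 3/2) - 73 = 82*(391/60) - 73 = 16031/30 - 73 = 13841/30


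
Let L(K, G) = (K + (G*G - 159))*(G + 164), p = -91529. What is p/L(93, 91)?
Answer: -91529/2094825 ≈ -0.043693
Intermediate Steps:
L(K, G) = (164 + G)*(-159 + K + G²) (L(K, G) = (K + (G² - 159))*(164 + G) = (K + (-159 + G²))*(164 + G) = (-159 + K + G²)*(164 + G) = (164 + G)*(-159 + K + G²))
p/L(93, 91) = -91529/(-26076 + 91³ - 159*91 + 164*93 + 164*91² + 91*93) = -91529/(-26076 + 753571 - 14469 + 15252 + 164*8281 + 8463) = -91529/(-26076 + 753571 - 14469 + 15252 + 1358084 + 8463) = -91529/2094825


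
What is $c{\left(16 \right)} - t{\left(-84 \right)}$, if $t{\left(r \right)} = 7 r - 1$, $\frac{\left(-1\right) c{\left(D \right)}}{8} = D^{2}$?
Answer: $-1459$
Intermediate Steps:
$c{\left(D \right)} = - 8 D^{2}$
$t{\left(r \right)} = -1 + 7 r$
$c{\left(16 \right)} - t{\left(-84 \right)} = - 8 \cdot 16^{2} - \left(-1 + 7 \left(-84\right)\right) = \left(-8\right) 256 - \left(-1 - 588\right) = -2048 - -589 = -2048 + 589 = -1459$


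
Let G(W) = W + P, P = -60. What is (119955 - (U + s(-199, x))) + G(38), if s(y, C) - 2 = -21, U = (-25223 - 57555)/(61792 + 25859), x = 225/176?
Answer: 10513995530/87651 ≈ 1.1995e+5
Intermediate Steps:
G(W) = -60 + W (G(W) = W - 60 = -60 + W)
x = 225/176 (x = 225*(1/176) = 225/176 ≈ 1.2784)
U = -82778/87651 ≈ -0.94440
s(y, C) = -19 (s(y, C) = 2 - 21 = -19)
(119955 - (U + s(-199, x))) + G(38) = (119955 - (-82778/87651 - 19)) + (-60 + 38) = (119955 - 1*(-1748147/87651)) - 22 = (119955 + 1748147/87651) - 22 = 10515923852/87651 - 22 = 10513995530/87651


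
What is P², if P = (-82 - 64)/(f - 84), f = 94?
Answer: 5329/25 ≈ 213.16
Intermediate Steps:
P = -73/5 (P = (-82 - 64)/(94 - 84) = -146/10 = -146*⅒ = -73/5 ≈ -14.600)
P² = (-73/5)² = 5329/25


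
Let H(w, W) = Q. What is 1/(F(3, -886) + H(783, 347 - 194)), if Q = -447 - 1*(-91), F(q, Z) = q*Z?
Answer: -1/3014 ≈ -0.00033179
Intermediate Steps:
F(q, Z) = Z*q
Q = -356 (Q = -447 + 91 = -356)
H(w, W) = -356
1/(F(3, -886) + H(783, 347 - 194)) = 1/(-886*3 - 356) = 1/(-2658 - 356) = 1/(-3014) = -1/3014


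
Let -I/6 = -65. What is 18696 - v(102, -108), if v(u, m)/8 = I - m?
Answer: 14712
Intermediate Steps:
I = 390 (I = -6*(-65) = 390)
v(u, m) = 3120 - 8*m (v(u, m) = 8*(390 - m) = 3120 - 8*m)
18696 - v(102, -108) = 18696 - (3120 - 8*(-108)) = 18696 - (3120 + 864) = 18696 - 1*3984 = 18696 - 3984 = 14712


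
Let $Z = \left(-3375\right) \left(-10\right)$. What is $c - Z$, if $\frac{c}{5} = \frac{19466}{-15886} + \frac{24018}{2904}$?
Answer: $- \frac{129613479715}{3844412} \approx -33715.0$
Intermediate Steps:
$Z = 33750$
$c = \frac{135425285}{3844412}$ ($c = 5 \left(\frac{19466}{-15886} + \frac{24018}{2904}\right) = 5 \left(19466 \left(- \frac{1}{15886}\right) + 24018 \cdot \frac{1}{2904}\right) = 5 \left(- \frac{9733}{7943} + \frac{4003}{484}\right) = 5 \cdot \frac{27085057}{3844412} = \frac{135425285}{3844412} \approx 35.227$)
$c - Z = \frac{135425285}{3844412} - 33750 = - \frac{129613479715}{3844412}$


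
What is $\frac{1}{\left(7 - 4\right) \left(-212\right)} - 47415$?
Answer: $- \frac{30155941}{636} \approx -47415.0$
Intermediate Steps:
$\frac{1}{\left(7 - 4\right) \left(-212\right)} - 47415 = \frac{1}{3 \left(-212\right)} - 47415 = \frac{1}{-636} - 47415 = - \frac{1}{636} - 47415 = - \frac{30155941}{636}$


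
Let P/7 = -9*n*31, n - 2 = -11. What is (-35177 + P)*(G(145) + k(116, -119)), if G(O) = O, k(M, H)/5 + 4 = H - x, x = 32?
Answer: 11088000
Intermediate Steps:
n = -9 (n = 2 - 11 = -9)
k(M, H) = -180 + 5*H (k(M, H) = -20 + 5*(H - 1*32) = -20 + 5*(H - 32) = -20 + 5*(-32 + H) = -20 + (-160 + 5*H) = -180 + 5*H)
P = 17577 (P = 7*(-9*(-9)*31) = 7*(81*31) = 7*2511 = 17577)
(-35177 + P)*(G(145) + k(116, -119)) = (-35177 + 17577)*(145 + (-180 + 5*(-119))) = -17600*(145 + (-180 - 595)) = -17600*(145 - 775) = -17600*(-630) = 11088000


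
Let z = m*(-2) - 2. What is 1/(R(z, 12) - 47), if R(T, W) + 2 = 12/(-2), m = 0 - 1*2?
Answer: -1/55 ≈ -0.018182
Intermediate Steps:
m = -2 (m = 0 - 2 = -2)
z = 2 (z = -2*(-2) - 2 = 4 - 2 = 2)
R(T, W) = -8 (R(T, W) = -2 + 12/(-2) = -2 + 12*(-½) = -2 - 6 = -8)
1/(R(z, 12) - 47) = 1/(-8 - 47) = 1/(-55) = -1/55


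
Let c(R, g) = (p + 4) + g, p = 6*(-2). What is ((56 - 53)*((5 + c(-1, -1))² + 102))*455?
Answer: 161070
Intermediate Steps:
p = -12
c(R, g) = -8 + g (c(R, g) = (-12 + 4) + g = -8 + g)
((56 - 53)*((5 + c(-1, -1))² + 102))*455 = ((56 - 53)*((5 + (-8 - 1))² + 102))*455 = (3*((5 - 9)² + 102))*455 = (3*((-4)² + 102))*455 = (3*(16 + 102))*455 = (3*118)*455 = 354*455 = 161070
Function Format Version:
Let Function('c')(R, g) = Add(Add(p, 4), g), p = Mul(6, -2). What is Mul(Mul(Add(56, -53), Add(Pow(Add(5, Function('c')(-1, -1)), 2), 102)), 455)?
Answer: 161070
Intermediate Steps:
p = -12
Function('c')(R, g) = Add(-8, g) (Function('c')(R, g) = Add(Add(-12, 4), g) = Add(-8, g))
Mul(Mul(Add(56, -53), Add(Pow(Add(5, Function('c')(-1, -1)), 2), 102)), 455) = Mul(Mul(Add(56, -53), Add(Pow(Add(5, Add(-8, -1)), 2), 102)), 455) = Mul(Mul(3, Add(Pow(Add(5, -9), 2), 102)), 455) = Mul(Mul(3, Add(Pow(-4, 2), 102)), 455) = Mul(Mul(3, Add(16, 102)), 455) = Mul(Mul(3, 118), 455) = Mul(354, 455) = 161070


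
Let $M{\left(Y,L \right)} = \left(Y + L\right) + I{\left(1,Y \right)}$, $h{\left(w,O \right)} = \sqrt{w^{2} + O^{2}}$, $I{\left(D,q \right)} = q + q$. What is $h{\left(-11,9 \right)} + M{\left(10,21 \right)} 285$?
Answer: $14535 + \sqrt{202} \approx 14549.0$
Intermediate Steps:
$I{\left(D,q \right)} = 2 q$
$h{\left(w,O \right)} = \sqrt{O^{2} + w^{2}}$
$M{\left(Y,L \right)} = L + 3 Y$ ($M{\left(Y,L \right)} = \left(Y + L\right) + 2 Y = \left(L + Y\right) + 2 Y = L + 3 Y$)
$h{\left(-11,9 \right)} + M{\left(10,21 \right)} 285 = \sqrt{9^{2} + \left(-11\right)^{2}} + \left(21 + 3 \cdot 10\right) 285 = \sqrt{81 + 121} + \left(21 + 30\right) 285 = \sqrt{202} + 51 \cdot 285 = \sqrt{202} + 14535 = 14535 + \sqrt{202}$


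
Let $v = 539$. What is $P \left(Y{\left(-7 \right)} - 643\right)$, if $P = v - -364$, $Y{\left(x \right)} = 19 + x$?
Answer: $-569793$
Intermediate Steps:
$P = 903$ ($P = 539 - -364 = 539 + 364 = 903$)
$P \left(Y{\left(-7 \right)} - 643\right) = 903 \left(\left(19 - 7\right) - 643\right) = 903 \left(12 - 643\right) = 903 \left(-631\right) = -569793$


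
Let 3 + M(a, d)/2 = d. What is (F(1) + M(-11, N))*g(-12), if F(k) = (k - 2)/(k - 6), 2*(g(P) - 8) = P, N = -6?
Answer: -178/5 ≈ -35.600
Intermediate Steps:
M(a, d) = -6 + 2*d
g(P) = 8 + P/2
F(k) = (-2 + k)/(-6 + k)
(F(1) + M(-11, N))*g(-12) = ((-2 + 1)/(-6 + 1) + (-6 + 2*(-6)))*(8 + (1/2)*(-12)) = (-1/(-5) + (-6 - 12))*(8 - 6) = (-1/5*(-1) - 18)*2 = (1/5 - 18)*2 = -89/5*2 = -178/5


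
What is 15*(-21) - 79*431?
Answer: -34364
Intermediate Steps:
15*(-21) - 79*431 = -315 - 34049 = -34364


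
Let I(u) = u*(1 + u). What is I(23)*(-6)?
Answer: -3312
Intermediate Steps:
I(23)*(-6) = (23*(1 + 23))*(-6) = (23*24)*(-6) = 552*(-6) = -3312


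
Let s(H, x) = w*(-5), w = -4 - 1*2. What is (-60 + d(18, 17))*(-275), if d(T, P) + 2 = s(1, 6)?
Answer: 8800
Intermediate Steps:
w = -6 (w = -4 - 2 = -6)
s(H, x) = 30 (s(H, x) = -6*(-5) = 30)
d(T, P) = 28 (d(T, P) = -2 + 30 = 28)
(-60 + d(18, 17))*(-275) = (-60 + 28)*(-275) = -32*(-275) = 8800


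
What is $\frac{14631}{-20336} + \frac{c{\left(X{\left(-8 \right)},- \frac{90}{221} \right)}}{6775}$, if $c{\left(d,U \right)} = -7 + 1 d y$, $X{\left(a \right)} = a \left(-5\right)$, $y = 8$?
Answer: $- \frac{92759857}{137776400} \approx -0.67326$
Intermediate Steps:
$X{\left(a \right)} = - 5 a$
$c{\left(d,U \right)} = -7 + 8 d$ ($c{\left(d,U \right)} = -7 + 1 d 8 = -7 + d 8 = -7 + 8 d$)
$\frac{14631}{-20336} + \frac{c{\left(X{\left(-8 \right)},- \frac{90}{221} \right)}}{6775} = \frac{14631}{-20336} + \frac{-7 + 8 \left(\left(-5\right) \left(-8\right)\right)}{6775} = 14631 \left(- \frac{1}{20336}\right) + \left(-7 + 8 \cdot 40\right) \frac{1}{6775} = - \frac{14631}{20336} + \left(-7 + 320\right) \frac{1}{6775} = - \frac{14631}{20336} + 313 \cdot \frac{1}{6775} = - \frac{14631}{20336} + \frac{313}{6775} = - \frac{92759857}{137776400}$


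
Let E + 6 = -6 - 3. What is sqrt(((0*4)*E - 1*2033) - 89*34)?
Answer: I*sqrt(5059) ≈ 71.127*I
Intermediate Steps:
E = -15 (E = -6 + (-6 - 3) = -6 - 9 = -15)
sqrt(((0*4)*E - 1*2033) - 89*34) = sqrt(((0*4)*(-15) - 1*2033) - 89*34) = sqrt((0*(-15) - 2033) - 3026) = sqrt((0 - 2033) - 3026) = sqrt(-2033 - 3026) = sqrt(-5059) = I*sqrt(5059)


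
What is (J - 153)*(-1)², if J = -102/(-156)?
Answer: -3961/26 ≈ -152.35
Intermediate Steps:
J = 17/26 (J = -102*(-1/156) = 17/26 ≈ 0.65385)
(J - 153)*(-1)² = (17/26 - 153)*(-1)² = -3961/26*1 = -3961/26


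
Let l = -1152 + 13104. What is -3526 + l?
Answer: 8426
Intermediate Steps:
l = 11952
-3526 + l = -3526 + 11952 = 8426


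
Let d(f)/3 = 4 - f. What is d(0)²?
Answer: 144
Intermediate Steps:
d(f) = 12 - 3*f (d(f) = 3*(4 - f) = 12 - 3*f)
d(0)² = (12 - 3*0)² = (12 + 0)² = 12² = 144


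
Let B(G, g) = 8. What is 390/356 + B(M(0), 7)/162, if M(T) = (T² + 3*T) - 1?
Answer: 16507/14418 ≈ 1.1449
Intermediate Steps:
M(T) = -1 + T² + 3*T
390/356 + B(M(0), 7)/162 = 390/356 + 8/162 = 390*(1/356) + 8*(1/162) = 195/178 + 4/81 = 16507/14418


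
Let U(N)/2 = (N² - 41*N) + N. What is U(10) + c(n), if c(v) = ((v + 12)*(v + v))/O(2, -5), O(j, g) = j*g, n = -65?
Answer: -1289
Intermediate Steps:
O(j, g) = g*j
U(N) = -80*N + 2*N² (U(N) = 2*((N² - 41*N) + N) = 2*(N² - 40*N) = -80*N + 2*N²)
c(v) = -v*(12 + v)/5 (c(v) = ((v + 12)*(v + v))/((-5*2)) = ((12 + v)*(2*v))/(-10) = (2*v*(12 + v))*(-⅒) = -v*(12 + v)/5)
U(10) + c(n) = 2*10*(-40 + 10) - ⅕*(-65)*(12 - 65) = 2*10*(-30) - ⅕*(-65)*(-53) = -600 - 689 = -1289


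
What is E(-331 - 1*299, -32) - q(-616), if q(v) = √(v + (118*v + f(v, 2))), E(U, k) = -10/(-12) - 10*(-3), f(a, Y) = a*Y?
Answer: 185/6 - 22*I*√154 ≈ 30.833 - 273.01*I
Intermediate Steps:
f(a, Y) = Y*a
E(U, k) = 185/6 (E(U, k) = -10*(-1/12) + 30 = ⅚ + 30 = 185/6)
q(v) = 11*√v (q(v) = √(v + (118*v + 2*v)) = √(v + 120*v) = √(121*v) = 11*√v)
E(-331 - 1*299, -32) - q(-616) = 185/6 - 11*√(-616) = 185/6 - 11*2*I*√154 = 185/6 - 22*I*√154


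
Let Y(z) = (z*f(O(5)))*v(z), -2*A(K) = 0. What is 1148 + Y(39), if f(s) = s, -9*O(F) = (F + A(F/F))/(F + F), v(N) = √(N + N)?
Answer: 1148 - 13*√78/6 ≈ 1128.9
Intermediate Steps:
A(K) = 0 (A(K) = -½*0 = 0)
v(N) = √2*√N (v(N) = √(2*N) = √2*√N)
O(F) = -1/18 (O(F) = -(F + 0)/(9*(F + F)) = -F/(9*(2*F)) = -F*1/(2*F)/9 = -⅑*½ = -1/18)
Y(z) = -√2*z^(3/2)/18 (Y(z) = (z*(-1/18))*(√2*√z) = (-z/18)*(√2*√z) = -√2*z^(3/2)/18)
1148 + Y(39) = 1148 - √2*39^(3/2)/18 = 1148 - √2*39*√39/18 = 1148 - 13*√78/6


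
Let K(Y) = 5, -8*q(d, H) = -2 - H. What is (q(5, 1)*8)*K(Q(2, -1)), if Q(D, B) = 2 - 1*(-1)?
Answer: 15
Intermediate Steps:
Q(D, B) = 3 (Q(D, B) = 2 + 1 = 3)
q(d, H) = ¼ + H/8 (q(d, H) = -(-2 - H)/8 = ¼ + H/8)
(q(5, 1)*8)*K(Q(2, -1)) = ((¼ + (⅛)*1)*8)*5 = ((¼ + ⅛)*8)*5 = ((3/8)*8)*5 = 3*5 = 15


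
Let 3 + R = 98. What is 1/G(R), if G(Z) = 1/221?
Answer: 221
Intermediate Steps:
R = 95 (R = -3 + 98 = 95)
G(Z) = 1/221
1/G(R) = 1/(1/221) = 221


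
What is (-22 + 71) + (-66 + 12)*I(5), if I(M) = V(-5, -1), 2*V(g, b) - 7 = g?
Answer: -5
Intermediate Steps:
V(g, b) = 7/2 + g/2
I(M) = 1 (I(M) = 7/2 + (½)*(-5) = 7/2 - 5/2 = 1)
(-22 + 71) + (-66 + 12)*I(5) = (-22 + 71) + (-66 + 12)*1 = 49 - 54*1 = 49 - 54 = -5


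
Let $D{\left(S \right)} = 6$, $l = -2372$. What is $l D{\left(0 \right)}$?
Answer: $-14232$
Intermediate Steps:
$l D{\left(0 \right)} = \left(-2372\right) 6 = -14232$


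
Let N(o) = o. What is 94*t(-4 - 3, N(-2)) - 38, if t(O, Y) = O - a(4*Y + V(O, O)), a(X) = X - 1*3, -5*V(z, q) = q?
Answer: 1032/5 ≈ 206.40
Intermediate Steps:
V(z, q) = -q/5
a(X) = -3 + X (a(X) = X - 3 = -3 + X)
t(O, Y) = 3 - 4*Y + 6*O/5 (t(O, Y) = O - (-3 + (4*Y - O/5)) = O - (-3 + 4*Y - O/5) = O + (3 - 4*Y + O/5) = 3 - 4*Y + 6*O/5)
94*t(-4 - 3, N(-2)) - 38 = 94*(3 - 4*(-2) + 6*(-4 - 3)/5) - 38 = 94*(3 + 8 + (6/5)*(-7)) - 38 = 94*(3 + 8 - 42/5) - 38 = 94*(13/5) - 38 = 1222/5 - 38 = 1032/5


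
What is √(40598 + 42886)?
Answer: 6*√2319 ≈ 288.94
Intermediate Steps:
√(40598 + 42886) = √83484 = 6*√2319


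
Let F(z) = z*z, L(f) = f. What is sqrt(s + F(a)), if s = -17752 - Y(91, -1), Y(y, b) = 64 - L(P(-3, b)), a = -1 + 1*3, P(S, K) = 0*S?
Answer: 2*I*sqrt(4453) ≈ 133.46*I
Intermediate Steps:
P(S, K) = 0
a = 2 (a = -1 + 3 = 2)
Y(y, b) = 64 (Y(y, b) = 64 - 1*0 = 64 + 0 = 64)
F(z) = z**2
s = -17816 (s = -17752 - 1*64 = -17752 - 64 = -17816)
sqrt(s + F(a)) = sqrt(-17816 + 2**2) = sqrt(-17816 + 4) = sqrt(-17812) = 2*I*sqrt(4453)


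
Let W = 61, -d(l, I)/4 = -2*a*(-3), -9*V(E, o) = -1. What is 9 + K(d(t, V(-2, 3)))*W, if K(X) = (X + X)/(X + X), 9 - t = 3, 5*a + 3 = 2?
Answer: 70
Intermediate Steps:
a = -1/5 (a = -3/5 + (1/5)*2 = -3/5 + 2/5 = -1/5 ≈ -0.20000)
V(E, o) = 1/9 (V(E, o) = -1/9*(-1) = 1/9)
t = 6 (t = 9 - 1*3 = 9 - 3 = 6)
d(l, I) = 24/5 (d(l, I) = -4*(-2*(-1/5))*(-3) = -8*(-3)/5 = -4*(-6/5) = 24/5)
K(X) = 1 (K(X) = (2*X)/((2*X)) = (2*X)*(1/(2*X)) = 1)
9 + K(d(t, V(-2, 3)))*W = 9 + 1*61 = 9 + 61 = 70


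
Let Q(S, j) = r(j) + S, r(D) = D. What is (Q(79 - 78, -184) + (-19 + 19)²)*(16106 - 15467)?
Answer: -116937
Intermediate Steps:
Q(S, j) = S + j (Q(S, j) = j + S = S + j)
(Q(79 - 78, -184) + (-19 + 19)²)*(16106 - 15467) = (((79 - 78) - 184) + (-19 + 19)²)*(16106 - 15467) = ((1 - 184) + 0²)*639 = (-183 + 0)*639 = -183*639 = -116937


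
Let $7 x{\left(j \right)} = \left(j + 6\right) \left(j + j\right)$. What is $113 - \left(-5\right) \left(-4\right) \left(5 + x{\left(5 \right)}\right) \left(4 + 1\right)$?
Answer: $- \frac{13709}{7} \approx -1958.4$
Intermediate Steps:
$x{\left(j \right)} = \frac{2 j \left(6 + j\right)}{7}$ ($x{\left(j \right)} = \frac{\left(j + 6\right) \left(j + j\right)}{7} = \frac{\left(6 + j\right) 2 j}{7} = \frac{2 j \left(6 + j\right)}{7}$)
$113 - \left(-5\right) \left(-4\right) \left(5 + x{\left(5 \right)}\right) \left(4 + 1\right) = 113 - \left(-5\right) \left(-4\right) \left(5 + \frac{2}{7} \cdot 5 \left(6 + 5\right)\right) \left(4 + 1\right) = 113 - 20 \left(5 + \frac{2}{7} \cdot 5 \cdot 11\right) 5 = 113 - 20 \left(5 + \frac{110}{7}\right) 5 = 113 - 20 \cdot \frac{145}{7} \cdot 5 = 113 - 20 \cdot \frac{725}{7} = 113 - \frac{14500}{7} = - \frac{13709}{7}$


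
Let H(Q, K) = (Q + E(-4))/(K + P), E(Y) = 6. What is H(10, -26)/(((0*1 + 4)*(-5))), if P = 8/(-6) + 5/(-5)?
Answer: 12/425 ≈ 0.028235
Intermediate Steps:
P = -7/3 (P = 8*(-⅙) + 5*(-⅕) = -4/3 - 1 = -7/3 ≈ -2.3333)
H(Q, K) = (6 + Q)/(-7/3 + K) (H(Q, K) = (Q + 6)/(K - 7/3) = (6 + Q)/(-7/3 + K))
H(10, -26)/(((0*1 + 4)*(-5))) = (3*(6 + 10)/(-7 + 3*(-26)))/(((0*1 + 4)*(-5))) = (3*16/(-7 - 78))/(((0 + 4)*(-5))) = (3*16/(-85))/((4*(-5))) = (3*(-1/85)*16)/(-20) = -48/85*(-1/20) = 12/425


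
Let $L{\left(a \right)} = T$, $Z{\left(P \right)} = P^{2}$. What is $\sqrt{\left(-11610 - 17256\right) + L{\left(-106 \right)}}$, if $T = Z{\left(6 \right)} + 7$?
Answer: $i \sqrt{28823} \approx 169.77 i$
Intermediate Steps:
$T = 43$ ($T = 6^{2} + 7 = 36 + 7 = 43$)
$L{\left(a \right)} = 43$
$\sqrt{\left(-11610 - 17256\right) + L{\left(-106 \right)}} = \sqrt{\left(-11610 - 17256\right) + 43} = \sqrt{-28866 + 43} = \sqrt{-28823} = i \sqrt{28823}$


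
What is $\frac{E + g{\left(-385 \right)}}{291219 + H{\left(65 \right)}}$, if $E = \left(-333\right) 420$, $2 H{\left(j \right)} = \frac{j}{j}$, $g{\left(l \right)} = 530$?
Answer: $- \frac{278660}{582439} \approx -0.47844$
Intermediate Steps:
$H{\left(j \right)} = \frac{1}{2}$ ($H{\left(j \right)} = \frac{j \frac{1}{j}}{2} = \frac{1}{2} \cdot 1 = \frac{1}{2}$)
$E = -139860$
$\frac{E + g{\left(-385 \right)}}{291219 + H{\left(65 \right)}} = \frac{-139860 + 530}{291219 + \frac{1}{2}} = - \frac{139330}{\frac{582439}{2}} = \left(-139330\right) \frac{2}{582439} = - \frac{278660}{582439}$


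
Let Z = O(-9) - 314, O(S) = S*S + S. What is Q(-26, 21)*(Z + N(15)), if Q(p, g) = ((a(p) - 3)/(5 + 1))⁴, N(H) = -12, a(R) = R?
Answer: -89824687/648 ≈ -1.3862e+5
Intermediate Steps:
O(S) = S + S² (O(S) = S² + S = S + S²)
Q(p, g) = (-½ + p/6)⁴ (Q(p, g) = ((p - 3)/(5 + 1))⁴ = ((-3 + p)/6)⁴ = ((-3 + p)*(⅙))⁴ = (-½ + p/6)⁴)
Z = -242 (Z = -9*(1 - 9) - 314 = -9*(-8) - 314 = 72 - 314 = -242)
Q(-26, 21)*(Z + N(15)) = ((-3 - 26)⁴/1296)*(-242 - 12) = ((1/1296)*(-29)⁴)*(-254) = ((1/1296)*707281)*(-254) = (707281/1296)*(-254) = -89824687/648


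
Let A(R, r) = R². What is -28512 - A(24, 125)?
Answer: -29088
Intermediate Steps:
-28512 - A(24, 125) = -28512 - 1*24² = -28512 - 1*576 = -28512 - 576 = -29088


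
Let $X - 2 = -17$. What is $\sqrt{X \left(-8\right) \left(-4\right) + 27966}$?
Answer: $3 \sqrt{3054} \approx 165.79$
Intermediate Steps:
$X = -15$ ($X = 2 - 17 = -15$)
$\sqrt{X \left(-8\right) \left(-4\right) + 27966} = \sqrt{\left(-15\right) \left(-8\right) \left(-4\right) + 27966} = \sqrt{120 \left(-4\right) + 27966} = \sqrt{-480 + 27966} = \sqrt{27486} = 3 \sqrt{3054}$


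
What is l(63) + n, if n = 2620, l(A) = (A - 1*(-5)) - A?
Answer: 2625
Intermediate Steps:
l(A) = 5 (l(A) = (A + 5) - A = (5 + A) - A = 5)
l(63) + n = 5 + 2620 = 2625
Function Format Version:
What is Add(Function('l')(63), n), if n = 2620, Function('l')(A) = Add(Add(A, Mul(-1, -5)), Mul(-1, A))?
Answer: 2625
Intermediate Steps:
Function('l')(A) = 5 (Function('l')(A) = Add(Add(A, 5), Mul(-1, A)) = Add(Add(5, A), Mul(-1, A)) = 5)
Add(Function('l')(63), n) = Add(5, 2620) = 2625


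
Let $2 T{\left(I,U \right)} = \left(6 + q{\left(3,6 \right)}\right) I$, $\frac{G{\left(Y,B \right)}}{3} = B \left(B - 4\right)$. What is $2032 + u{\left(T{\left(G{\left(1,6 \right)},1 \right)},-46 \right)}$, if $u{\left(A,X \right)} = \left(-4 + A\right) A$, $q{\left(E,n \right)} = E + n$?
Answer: $73852$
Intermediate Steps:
$G{\left(Y,B \right)} = 3 B \left(-4 + B\right)$ ($G{\left(Y,B \right)} = 3 B \left(B - 4\right) = 3 B \left(-4 + B\right)$)
$T{\left(I,U \right)} = \frac{15 I}{2}$ ($T{\left(I,U \right)} = \frac{\left(6 + \left(3 + 6\right)\right) I}{2} = \frac{\left(6 + 9\right) I}{2} = \frac{15 I}{2}$)
$u{\left(A,X \right)} = A \left(-4 + A\right)$
$2032 + u{\left(T{\left(G{\left(1,6 \right)},1 \right)},-46 \right)} = 2032 + \frac{15 \cdot 3 \cdot 6 \left(-4 + 6\right)}{2} \left(-4 + \frac{15 \cdot 3 \cdot 6 \left(-4 + 6\right)}{2}\right) = 2032 + \frac{15 \cdot 3 \cdot 6 \cdot 2}{2} \left(-4 + \frac{15 \cdot 3 \cdot 6 \cdot 2}{2}\right) = 2032 + \frac{15}{2} \cdot 36 \left(-4 + \frac{15}{2} \cdot 36\right) = 2032 + 270 \left(-4 + 270\right) = 2032 + 270 \cdot 266 = 2032 + 71820 = 73852$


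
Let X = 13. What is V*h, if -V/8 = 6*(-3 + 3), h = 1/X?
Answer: 0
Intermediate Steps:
h = 1/13 ≈ 0.076923
V = 0 (V = -48*(-3 + 3) = -48*0 = -8*0 = 0)
V*h = 0*(1/13) = 0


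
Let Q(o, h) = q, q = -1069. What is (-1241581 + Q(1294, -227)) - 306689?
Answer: -1549339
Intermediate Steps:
Q(o, h) = -1069
(-1241581 + Q(1294, -227)) - 306689 = (-1241581 - 1069) - 306689 = -1242650 - 306689 = -1549339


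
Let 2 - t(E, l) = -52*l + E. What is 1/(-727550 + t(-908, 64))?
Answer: -1/723312 ≈ -1.3825e-6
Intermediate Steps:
t(E, l) = 2 - E + 52*l (t(E, l) = 2 - (-52*l + E) = 2 - (E - 52*l) = 2 + (-E + 52*l) = 2 - E + 52*l)
1/(-727550 + t(-908, 64)) = 1/(-727550 + (2 - 1*(-908) + 52*64)) = 1/(-727550 + (2 + 908 + 3328)) = 1/(-727550 + 4238) = 1/(-723312) = -1/723312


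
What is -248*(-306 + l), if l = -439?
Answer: 184760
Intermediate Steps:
-248*(-306 + l) = -248*(-306 - 439) = -248*(-745) = 184760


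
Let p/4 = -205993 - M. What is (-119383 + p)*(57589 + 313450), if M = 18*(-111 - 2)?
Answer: -347002722541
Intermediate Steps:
M = -2034 (M = 18*(-113) = -2034)
p = -815836 (p = 4*(-205993 - 1*(-2034)) = 4*(-205993 + 2034) = 4*(-203959) = -815836)
(-119383 + p)*(57589 + 313450) = (-119383 - 815836)*(57589 + 313450) = -935219*371039 = -347002722541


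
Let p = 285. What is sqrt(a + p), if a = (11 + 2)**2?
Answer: sqrt(454) ≈ 21.307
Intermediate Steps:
a = 169 (a = 13**2 = 169)
sqrt(a + p) = sqrt(169 + 285) = sqrt(454)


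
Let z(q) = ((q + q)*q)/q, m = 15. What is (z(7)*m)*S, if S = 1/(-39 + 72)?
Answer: 70/11 ≈ 6.3636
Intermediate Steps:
z(q) = 2*q (z(q) = ((2*q)*q)/q = (2*q²)/q = 2*q)
S = 1/33 ≈ 0.030303
(z(7)*m)*S = ((2*7)*15)*(1/33) = (14*15)*(1/33) = 210*(1/33) = 70/11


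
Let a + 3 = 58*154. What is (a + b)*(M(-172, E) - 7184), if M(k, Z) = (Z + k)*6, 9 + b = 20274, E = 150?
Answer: -213583304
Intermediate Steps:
b = 20265 (b = -9 + 20274 = 20265)
M(k, Z) = 6*Z + 6*k
a = 8929 (a = -3 + 58*154 = -3 + 8932 = 8929)
(a + b)*(M(-172, E) - 7184) = (8929 + 20265)*((6*150 + 6*(-172)) - 7184) = 29194*((900 - 1032) - 7184) = 29194*(-132 - 7184) = 29194*(-7316) = -213583304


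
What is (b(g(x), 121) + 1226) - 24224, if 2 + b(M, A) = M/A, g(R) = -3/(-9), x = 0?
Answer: -8348999/363 ≈ -23000.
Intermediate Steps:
g(R) = ⅓ (g(R) = -3*(-⅑) = ⅓)
b(M, A) = -2 + M/A
(b(g(x), 121) + 1226) - 24224 = ((-2 + (⅓)/121) + 1226) - 24224 = ((-2 + (⅓)*(1/121)) + 1226) - 24224 = ((-2 + 1/363) + 1226) - 24224 = (-725/363 + 1226) - 24224 = 444313/363 - 24224 = -8348999/363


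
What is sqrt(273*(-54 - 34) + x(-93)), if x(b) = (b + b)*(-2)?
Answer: 18*I*sqrt(73) ≈ 153.79*I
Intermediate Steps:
x(b) = -4*b (x(b) = (2*b)*(-2) = -4*b)
sqrt(273*(-54 - 34) + x(-93)) = sqrt(273*(-54 - 34) - 4*(-93)) = sqrt(273*(-88) + 372) = sqrt(-24024 + 372) = sqrt(-23652) = 18*I*sqrt(73)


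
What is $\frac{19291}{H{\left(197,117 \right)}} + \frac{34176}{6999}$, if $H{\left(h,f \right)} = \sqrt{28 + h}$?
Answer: $\frac{45176783}{34995} \approx 1290.9$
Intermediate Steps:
$\frac{19291}{H{\left(197,117 \right)}} + \frac{34176}{6999} = \frac{19291}{\sqrt{28 + 197}} + \frac{34176}{6999} = \frac{19291}{\sqrt{225}} + 34176 \cdot \frac{1}{6999} = \frac{19291}{15} + \frac{11392}{2333} = \frac{45176783}{34995}$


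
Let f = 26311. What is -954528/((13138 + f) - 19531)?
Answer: -477264/9959 ≈ -47.923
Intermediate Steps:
-954528/((13138 + f) - 19531) = -954528/((13138 + 26311) - 19531) = -954528/(39449 - 19531) = -954528/19918 = -954528*1/19918 = -477264/9959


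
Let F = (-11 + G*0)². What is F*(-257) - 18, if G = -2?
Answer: -31115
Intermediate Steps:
F = 121 (F = (-11 - 2*0)² = (-11 + 0)² = (-11)² = 121)
F*(-257) - 18 = 121*(-257) - 18 = -31097 - 18 = -31115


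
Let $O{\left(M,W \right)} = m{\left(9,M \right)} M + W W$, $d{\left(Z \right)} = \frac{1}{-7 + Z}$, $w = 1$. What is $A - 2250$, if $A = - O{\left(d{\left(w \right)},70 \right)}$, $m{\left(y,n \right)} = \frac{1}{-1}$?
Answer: $- \frac{42901}{6} \approx -7150.2$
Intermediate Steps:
$m{\left(y,n \right)} = -1$
$O{\left(M,W \right)} = W^{2} - M$ ($O{\left(M,W \right)} = - M + W W = - M + W^{2} = W^{2} - M$)
$A = - \frac{29401}{6}$ ($A = - (70^{2} - \frac{1}{-7 + 1}) = - (4900 - \frac{1}{-6}) = - (4900 - - \frac{1}{6}) = - (4900 + \frac{1}{6}) = \left(-1\right) \frac{29401}{6} = - \frac{29401}{6} \approx -4900.2$)
$A - 2250 = - \frac{29401}{6} - 2250 = - \frac{42901}{6}$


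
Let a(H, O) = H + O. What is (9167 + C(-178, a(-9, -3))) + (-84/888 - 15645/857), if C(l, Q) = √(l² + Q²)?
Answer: 580189077/63418 + 2*√7957 ≈ 9327.0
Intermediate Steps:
C(l, Q) = √(Q² + l²)
(9167 + C(-178, a(-9, -3))) + (-84/888 - 15645/857) = (9167 + √((-9 - 3)² + (-178)²)) + (-84/888 - 15645/857) = (9167 + √((-12)² + 31684)) + (-84*1/888 - 15645*1/857) = (9167 + √(144 + 31684)) + (-7/74 - 15645/857) = (9167 + √31828) - 1163729/63418 = (9167 + 2*√7957) - 1163729/63418 = 580189077/63418 + 2*√7957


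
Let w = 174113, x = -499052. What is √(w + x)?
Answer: I*√324939 ≈ 570.03*I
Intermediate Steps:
√(w + x) = √(174113 - 499052) = √(-324939) = I*√324939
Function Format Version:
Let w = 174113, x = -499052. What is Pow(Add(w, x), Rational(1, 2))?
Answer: Mul(I, Pow(324939, Rational(1, 2))) ≈ Mul(570.03, I)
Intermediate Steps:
Pow(Add(w, x), Rational(1, 2)) = Pow(Add(174113, -499052), Rational(1, 2)) = Pow(-324939, Rational(1, 2)) = Mul(I, Pow(324939, Rational(1, 2)))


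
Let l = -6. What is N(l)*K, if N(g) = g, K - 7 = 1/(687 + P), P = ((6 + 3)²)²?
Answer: -50737/1208 ≈ -42.001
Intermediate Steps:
P = 6561 (P = (9²)² = 81² = 6561)
K = 50737/7248 (K = 7 + 1/(687 + 6561) = 7 + 1/7248 = 50737/7248 ≈ 7.0001)
N(l)*K = -6*50737/7248 = -50737/1208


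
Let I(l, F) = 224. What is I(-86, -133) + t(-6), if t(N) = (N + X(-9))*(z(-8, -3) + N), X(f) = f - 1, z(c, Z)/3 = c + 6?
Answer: 416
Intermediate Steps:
z(c, Z) = 18 + 3*c (z(c, Z) = 3*(c + 6) = 3*(6 + c) = 18 + 3*c)
X(f) = -1 + f
t(N) = (-10 + N)*(-6 + N) (t(N) = (N + (-1 - 9))*((18 + 3*(-8)) + N) = (N - 10)*((18 - 24) + N) = (-10 + N)*(-6 + N))
I(-86, -133) + t(-6) = 224 + (60 + (-6)² - 16*(-6)) = 224 + (60 + 36 + 96) = 224 + 192 = 416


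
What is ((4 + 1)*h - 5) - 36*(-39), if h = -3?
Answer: 1384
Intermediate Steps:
((4 + 1)*h - 5) - 36*(-39) = ((4 + 1)*(-3) - 5) - 36*(-39) = (5*(-3) - 5) + 1404 = (-15 - 5) + 1404 = -20 + 1404 = 1384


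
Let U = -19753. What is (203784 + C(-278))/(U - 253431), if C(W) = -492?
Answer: -50823/68296 ≈ -0.74416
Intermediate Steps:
(203784 + C(-278))/(U - 253431) = (203784 - 492)/(-19753 - 253431) = 203292/(-273184) = 203292*(-1/273184) = -50823/68296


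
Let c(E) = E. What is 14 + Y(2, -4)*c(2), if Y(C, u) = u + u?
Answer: -2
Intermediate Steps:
Y(C, u) = 2*u
14 + Y(2, -4)*c(2) = 14 + (2*(-4))*2 = 14 - 8*2 = 14 - 16 = -2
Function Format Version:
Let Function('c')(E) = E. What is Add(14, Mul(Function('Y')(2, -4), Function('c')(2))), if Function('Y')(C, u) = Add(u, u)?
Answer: -2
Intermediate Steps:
Function('Y')(C, u) = Mul(2, u)
Add(14, Mul(Function('Y')(2, -4), Function('c')(2))) = Add(14, Mul(Mul(2, -4), 2)) = Add(14, Mul(-8, 2)) = Add(14, -16) = -2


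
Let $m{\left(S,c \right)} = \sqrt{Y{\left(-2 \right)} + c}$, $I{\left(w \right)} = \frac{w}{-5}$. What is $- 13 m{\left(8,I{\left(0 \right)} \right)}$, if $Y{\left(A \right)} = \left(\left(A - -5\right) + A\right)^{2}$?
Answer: $-13$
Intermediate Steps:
$Y{\left(A \right)} = \left(5 + 2 A\right)^{2}$ ($Y{\left(A \right)} = \left(\left(A + 5\right) + A\right)^{2} = \left(\left(5 + A\right) + A\right)^{2} = \left(5 + 2 A\right)^{2}$)
$I{\left(w \right)} = - \frac{w}{5}$ ($I{\left(w \right)} = w \left(- \frac{1}{5}\right) = - \frac{w}{5}$)
$m{\left(S,c \right)} = \sqrt{1 + c}$ ($m{\left(S,c \right)} = \sqrt{\left(5 + 2 \left(-2\right)\right)^{2} + c} = \sqrt{\left(5 - 4\right)^{2} + c} = \sqrt{1^{2} + c} = \sqrt{1 + c}$)
$- 13 m{\left(8,I{\left(0 \right)} \right)} = - 13 \sqrt{1 - 0} = - 13 \sqrt{1 + 0} = - 13 \sqrt{1} = \left(-13\right) 1 = -13$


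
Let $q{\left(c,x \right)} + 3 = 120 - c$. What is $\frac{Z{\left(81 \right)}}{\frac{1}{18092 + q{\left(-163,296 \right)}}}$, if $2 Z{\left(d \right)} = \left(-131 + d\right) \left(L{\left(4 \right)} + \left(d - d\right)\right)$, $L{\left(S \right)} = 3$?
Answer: $-1377900$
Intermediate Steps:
$q{\left(c,x \right)} = 117 - c$ ($q{\left(c,x \right)} = -3 - \left(-120 + c\right) = 117 - c$)
$Z{\left(d \right)} = - \frac{393}{2} + \frac{3 d}{2}$ ($Z{\left(d \right)} = \frac{\left(-131 + d\right) \left(3 + \left(d - d\right)\right)}{2} = \frac{\left(-131 + d\right) \left(3 + 0\right)}{2} = \frac{\left(-131 + d\right) 3}{2} = \frac{-393 + 3 d}{2} = - \frac{393}{2} + \frac{3 d}{2}$)
$\frac{Z{\left(81 \right)}}{\frac{1}{18092 + q{\left(-163,296 \right)}}} = \frac{- \frac{393}{2} + \frac{3}{2} \cdot 81}{\frac{1}{18092 + \left(117 - -163\right)}} = \frac{- \frac{393}{2} + \frac{243}{2}}{\frac{1}{18092 + \left(117 + 163\right)}} = - \frac{75}{\frac{1}{18092 + 280}} = - \frac{75}{\frac{1}{18372}} = - 75 \frac{1}{\frac{1}{18372}} = \left(-75\right) 18372 = -1377900$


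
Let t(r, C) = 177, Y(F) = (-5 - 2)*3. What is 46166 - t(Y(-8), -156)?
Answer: 45989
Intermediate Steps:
Y(F) = -21 (Y(F) = -7*3 = -21)
46166 - t(Y(-8), -156) = 46166 - 1*177 = 46166 - 177 = 45989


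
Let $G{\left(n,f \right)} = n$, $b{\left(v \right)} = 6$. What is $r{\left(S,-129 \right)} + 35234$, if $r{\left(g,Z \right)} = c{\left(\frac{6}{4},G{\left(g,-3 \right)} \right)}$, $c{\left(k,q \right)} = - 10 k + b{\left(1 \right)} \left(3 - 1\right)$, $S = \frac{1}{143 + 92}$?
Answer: $35231$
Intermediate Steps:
$S = \frac{1}{235} \approx 0.0042553$
$c{\left(k,q \right)} = 12 - 10 k$ ($c{\left(k,q \right)} = - 10 k + 6 \left(3 - 1\right) = - 10 k + 6 \cdot 2 = - 10 k + 12 = 12 - 10 k$)
$r{\left(g,Z \right)} = -3$ ($r{\left(g,Z \right)} = 12 - 10 \cdot \frac{6}{4} = 12 - 10 \cdot 6 \cdot \frac{1}{4} = 12 - 15 = -3$)
$r{\left(S,-129 \right)} + 35234 = -3 + 35234 = 35231$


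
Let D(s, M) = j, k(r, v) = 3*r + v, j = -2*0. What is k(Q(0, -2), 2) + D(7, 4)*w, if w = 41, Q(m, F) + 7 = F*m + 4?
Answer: -7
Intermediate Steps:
j = 0
Q(m, F) = -3 + F*m (Q(m, F) = -7 + (F*m + 4) = -7 + (4 + F*m) = -3 + F*m)
k(r, v) = v + 3*r
D(s, M) = 0
k(Q(0, -2), 2) + D(7, 4)*w = (2 + 3*(-3 - 2*0)) + 0*41 = (2 + 3*(-3 + 0)) + 0 = (2 + 3*(-3)) + 0 = (2 - 9) + 0 = -7 + 0 = -7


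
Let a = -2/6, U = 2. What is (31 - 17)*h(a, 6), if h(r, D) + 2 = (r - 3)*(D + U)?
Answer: -1204/3 ≈ -401.33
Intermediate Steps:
a = -⅓ (a = -2*⅙ = -⅓ ≈ -0.33333)
h(r, D) = -2 + (-3 + r)*(2 + D) (h(r, D) = -2 + (r - 3)*(D + 2) = -2 + (-3 + r)*(2 + D))
(31 - 17)*h(a, 6) = (31 - 17)*(-8 - 3*6 + 2*(-⅓) + 6*(-⅓)) = 14*(-8 - 18 - ⅔ - 2) = 14*(-86/3) = -1204/3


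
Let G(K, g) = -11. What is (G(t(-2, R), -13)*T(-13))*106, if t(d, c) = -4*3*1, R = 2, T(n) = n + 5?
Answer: 9328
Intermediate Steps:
T(n) = 5 + n
t(d, c) = -12 (t(d, c) = -12*1 = -12)
(G(t(-2, R), -13)*T(-13))*106 = -11*(5 - 13)*106 = -11*(-8)*106 = 88*106 = 9328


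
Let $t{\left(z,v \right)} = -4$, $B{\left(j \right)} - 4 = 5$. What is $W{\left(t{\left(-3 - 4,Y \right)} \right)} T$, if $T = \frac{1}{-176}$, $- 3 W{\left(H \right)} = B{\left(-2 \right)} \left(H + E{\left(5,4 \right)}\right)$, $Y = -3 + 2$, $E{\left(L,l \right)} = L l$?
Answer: $\frac{3}{11} \approx 0.27273$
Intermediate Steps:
$B{\left(j \right)} = 9$ ($B{\left(j \right)} = 4 + 5 = 9$)
$Y = -1$
$W{\left(H \right)} = -60 - 3 H$ ($W{\left(H \right)} = - \frac{9 \left(H + 5 \cdot 4\right)}{3} = - \frac{9 \left(H + 20\right)}{3} = - \frac{9 \left(20 + H\right)}{3} = - \frac{180 + 9 H}{3} = -60 - 3 H$)
$T = - \frac{1}{176} \approx -0.0056818$
$W{\left(t{\left(-3 - 4,Y \right)} \right)} T = \left(-60 - -12\right) \left(- \frac{1}{176}\right) = \left(-60 + 12\right) \left(- \frac{1}{176}\right) = \left(-48\right) \left(- \frac{1}{176}\right) = \frac{3}{11}$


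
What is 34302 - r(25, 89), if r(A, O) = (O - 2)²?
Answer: 26733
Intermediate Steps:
r(A, O) = (-2 + O)²
34302 - r(25, 89) = 34302 - (-2 + 89)² = 34302 - 1*87² = 34302 - 1*7569 = 34302 - 7569 = 26733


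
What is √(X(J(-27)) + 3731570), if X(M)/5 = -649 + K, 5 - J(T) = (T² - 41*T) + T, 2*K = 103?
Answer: √14914330/2 ≈ 1931.0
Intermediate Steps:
K = 103/2 (K = (½)*103 = 103/2 ≈ 51.500)
J(T) = 5 - T² + 40*T (J(T) = 5 - ((T² - 41*T) + T) = 5 - (T² - 40*T) = 5 + (-T² + 40*T) = 5 - T² + 40*T)
X(M) = -5975/2 (X(M) = 5*(-649 + 103/2) = 5*(-1195/2) = -5975/2)
√(X(J(-27)) + 3731570) = √(-5975/2 + 3731570) = √(7457165/2) = √14914330/2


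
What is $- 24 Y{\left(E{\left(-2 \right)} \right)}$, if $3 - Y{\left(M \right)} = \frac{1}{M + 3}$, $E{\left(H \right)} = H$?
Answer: $-48$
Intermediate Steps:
$Y{\left(M \right)} = 3 - \frac{1}{3 + M}$ ($Y{\left(M \right)} = 3 - \frac{1}{M + 3} = 3 - \frac{1}{3 + M}$)
$- 24 Y{\left(E{\left(-2 \right)} \right)} = - 24 \frac{8 + 3 \left(-2\right)}{3 - 2} = - 24 \frac{8 - 6}{1} = - 24 \cdot 1 \cdot 2 = \left(-24\right) 2 = -48$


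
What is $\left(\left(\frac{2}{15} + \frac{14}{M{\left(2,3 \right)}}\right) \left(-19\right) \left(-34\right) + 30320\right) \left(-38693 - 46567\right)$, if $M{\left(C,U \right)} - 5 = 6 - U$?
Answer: $-2688813358$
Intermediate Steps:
$M{\left(C,U \right)} = 11 - U$ ($M{\left(C,U \right)} = 5 - \left(-6 + U\right) = 11 - U$)
$\left(\left(\frac{2}{15} + \frac{14}{M{\left(2,3 \right)}}\right) \left(-19\right) \left(-34\right) + 30320\right) \left(-38693 - 46567\right) = \left(\left(\frac{2}{15} + \frac{14}{11 - 3}\right) \left(-19\right) \left(-34\right) + 30320\right) \left(-38693 - 46567\right) = \left(\left(2 \cdot \frac{1}{15} + \frac{14}{11 - 3}\right) \left(-19\right) \left(-34\right) + 30320\right) \left(-85260\right) = \left(\left(\frac{2}{15} + \frac{14}{8}\right) \left(-19\right) \left(-34\right) + 30320\right) \left(-85260\right) = \left(\left(\frac{2}{15} + 14 \cdot \frac{1}{8}\right) \left(-19\right) \left(-34\right) + 30320\right) \left(-85260\right) = \left(\left(\frac{2}{15} + \frac{7}{4}\right) \left(-19\right) \left(-34\right) + 30320\right) \left(-85260\right) = \left(\frac{113}{60} \left(-19\right) \left(-34\right) + 30320\right) \left(-85260\right) = \left(\left(- \frac{2147}{60}\right) \left(-34\right) + 30320\right) \left(-85260\right) = \left(\frac{36499}{30} + 30320\right) \left(-85260\right) = \frac{946099}{30} \left(-85260\right) = -2688813358$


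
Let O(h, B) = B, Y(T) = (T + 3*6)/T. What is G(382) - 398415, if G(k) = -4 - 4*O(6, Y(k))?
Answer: -76098829/191 ≈ -3.9842e+5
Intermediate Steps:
Y(T) = (18 + T)/T (Y(T) = (T + 18)/T = (18 + T)/T)
G(k) = -4 - 4*(18 + k)/k
G(382) - 398415 = (-8 - 72/382) - 398415 = (-8 - 72*1/382) - 398415 = (-8 - 36/191) - 398415 = -1564/191 - 398415 = -76098829/191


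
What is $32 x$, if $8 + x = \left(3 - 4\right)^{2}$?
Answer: $-224$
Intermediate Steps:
$x = -7$ ($x = -8 + \left(3 - 4\right)^{2} = -8 + \left(-1\right)^{2} = -8 + 1 = -7$)
$32 x = 32 \left(-7\right) = -224$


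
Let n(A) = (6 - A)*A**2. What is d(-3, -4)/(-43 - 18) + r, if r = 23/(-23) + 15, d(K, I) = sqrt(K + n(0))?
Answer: 14 - I*sqrt(3)/61 ≈ 14.0 - 0.028394*I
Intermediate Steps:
n(A) = A**2*(6 - A)
d(K, I) = sqrt(K) (d(K, I) = sqrt(K + 0**2*(6 - 1*0)) = sqrt(K + 0*(6 + 0)) = sqrt(K + 0*6) = sqrt(K + 0) = sqrt(K))
r = 14 (r = 23*(-1/23) + 15 = -1 + 15 = 14)
d(-3, -4)/(-43 - 18) + r = sqrt(-3)/(-43 - 18) + 14 = (I*sqrt(3))/(-61) + 14 = (I*sqrt(3))*(-1/61) + 14 = -I*sqrt(3)/61 + 14 = 14 - I*sqrt(3)/61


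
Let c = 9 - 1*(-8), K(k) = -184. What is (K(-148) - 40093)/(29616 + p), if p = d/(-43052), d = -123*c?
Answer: -1734005404/1275030123 ≈ -1.3600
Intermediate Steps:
c = 17 (c = 9 + 8 = 17)
d = -2091 (d = -123*17 = -2091)
p = 2091/43052 (p = -2091/(-43052) = -2091*(-1/43052) = 2091/43052 ≈ 0.048569)
(K(-148) - 40093)/(29616 + p) = (-184 - 40093)/(29616 + 2091/43052) = -40277/1275030123/43052 = -40277*43052/1275030123 = -1734005404/1275030123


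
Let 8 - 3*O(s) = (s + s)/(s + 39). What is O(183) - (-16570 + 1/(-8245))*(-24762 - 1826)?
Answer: -23717717778229/53835 ≈ -4.4056e+8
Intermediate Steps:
O(s) = 8/3 - 2*s/(3*(39 + s)) (O(s) = 8/3 - (s + s)/(3*(s + 39)) = 8/3 - 2*s/(3*(39 + s)))
O(183) - (-16570 + 1/(-8245))*(-24762 - 1826) = 2*(52 + 183)/(39 + 183) - (-16570 + 1/(-8245))*(-24762 - 1826) = 2*235/222 - (-16570 - 1/8245)*(-26588) = 2*(1/222)*235 - (-136619651)*(-26588)/8245 = 235/111 - 1*213673134164/485 = 235/111 - 213673134164/485 = -23717717778229/53835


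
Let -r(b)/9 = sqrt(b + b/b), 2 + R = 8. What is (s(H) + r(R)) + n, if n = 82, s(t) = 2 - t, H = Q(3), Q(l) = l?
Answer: 81 - 9*sqrt(7) ≈ 57.188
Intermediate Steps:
H = 3
R = 6 (R = -2 + 8 = 6)
r(b) = -9*sqrt(1 + b) (r(b) = -9*sqrt(b + b/b) = -9*sqrt(b + 1) = -9*sqrt(1 + b))
(s(H) + r(R)) + n = ((2 - 1*3) - 9*sqrt(1 + 6)) + 82 = ((2 - 3) - 9*sqrt(7)) + 82 = (-1 - 9*sqrt(7)) + 82 = 81 - 9*sqrt(7)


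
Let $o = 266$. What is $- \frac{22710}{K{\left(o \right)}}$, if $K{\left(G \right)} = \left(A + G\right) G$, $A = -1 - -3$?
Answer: $- \frac{11355}{35644} \approx -0.31857$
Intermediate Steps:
$A = 2$ ($A = -1 + 3 = 2$)
$K{\left(G \right)} = G \left(2 + G\right)$ ($K{\left(G \right)} = \left(2 + G\right) G = G \left(2 + G\right)$)
$- \frac{22710}{K{\left(o \right)}} = - \frac{22710}{266 \left(2 + 266\right)} = - \frac{22710}{266 \cdot 268} = - \frac{22710}{71288} = \left(-22710\right) \frac{1}{71288} = - \frac{11355}{35644}$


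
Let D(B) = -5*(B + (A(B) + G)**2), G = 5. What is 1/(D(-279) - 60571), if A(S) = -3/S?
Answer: -8649/512899004 ≈ -1.6863e-5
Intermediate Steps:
D(B) = -5*B - 5*(5 - 3/B)**2 (D(B) = -5*(B + (-3/B + 5)**2) = -5*(B + (5 - 3/B)**2) = -5*B - 5*(5 - 3/B)**2)
1/(D(-279) - 60571) = 1/((-5*(-279) - 5*(-3 + 5*(-279))**2/(-279)**2) - 60571) = 1/((1395 - 5*1/77841*(-3 - 1395)**2) - 60571) = 1/((1395 - 5*1/77841*(-1398)**2) - 60571) = 1/((1395 - 5*1/77841*1954404) - 60571) = 1/((1395 - 1085780/8649) - 60571) = 1/(10979575/8649 - 60571) = 1/(-512899004/8649) = -8649/512899004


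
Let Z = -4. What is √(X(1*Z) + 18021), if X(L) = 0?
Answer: √18021 ≈ 134.24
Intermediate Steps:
√(X(1*Z) + 18021) = √(0 + 18021) = √18021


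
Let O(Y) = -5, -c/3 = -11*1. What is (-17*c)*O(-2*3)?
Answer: 2805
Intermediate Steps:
c = 33 (c = -(-33) = -3*(-11) = 33)
(-17*c)*O(-2*3) = -17*33*(-5) = -561*(-5) = 2805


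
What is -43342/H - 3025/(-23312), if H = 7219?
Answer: -988551229/168289328 ≈ -5.8741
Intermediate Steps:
-43342/H - 3025/(-23312) = -43342/7219 - 3025/(-23312) = -43342*1/7219 - 3025*(-1/23312) = -43342/7219 + 3025/23312 = -988551229/168289328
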